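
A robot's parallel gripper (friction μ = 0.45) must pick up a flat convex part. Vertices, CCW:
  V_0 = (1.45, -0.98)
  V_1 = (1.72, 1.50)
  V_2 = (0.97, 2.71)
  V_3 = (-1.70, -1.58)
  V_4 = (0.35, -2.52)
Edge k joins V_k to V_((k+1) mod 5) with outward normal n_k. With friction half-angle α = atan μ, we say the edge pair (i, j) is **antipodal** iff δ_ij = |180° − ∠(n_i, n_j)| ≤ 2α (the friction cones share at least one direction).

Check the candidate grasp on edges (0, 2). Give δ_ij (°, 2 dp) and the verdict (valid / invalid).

δ = 25.68°, valid

α = atan 0.45 = 24.23°;  2α = 48.46°
edge 0: e_0 = (+0.27, +2.48);  n_0 = (+0.9941, -0.1082)
edge 2: e_2 = (-2.67, -4.29);  n_2 = (-0.8490, +0.5284)
∠(n_0, n_2) = 154.32°
δ = |180° − 154.32°| = 25.68°
25.68° ≤ 2α = 48.46°  →  valid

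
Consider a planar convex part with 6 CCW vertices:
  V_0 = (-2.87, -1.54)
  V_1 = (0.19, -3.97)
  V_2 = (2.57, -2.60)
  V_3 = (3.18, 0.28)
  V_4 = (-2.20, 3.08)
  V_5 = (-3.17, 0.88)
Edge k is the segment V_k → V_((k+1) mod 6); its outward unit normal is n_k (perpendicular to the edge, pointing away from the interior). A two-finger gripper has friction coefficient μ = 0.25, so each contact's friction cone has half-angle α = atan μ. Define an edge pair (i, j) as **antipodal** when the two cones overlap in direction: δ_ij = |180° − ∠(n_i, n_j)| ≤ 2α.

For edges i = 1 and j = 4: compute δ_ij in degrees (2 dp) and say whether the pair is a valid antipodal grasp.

α = atan 0.25 = 14.04°;  2α = 28.07°
edge 1: e_1 = (+2.38, +1.37);  n_1 = (+0.4989, -0.8667)
edge 4: e_4 = (-0.97, -2.20);  n_4 = (-0.9150, +0.4034)
∠(n_1, n_4) = 143.72°
δ = |180° − 143.72°| = 36.28°
36.28° > 2α = 28.07°  →  invalid

δ = 36.28°, invalid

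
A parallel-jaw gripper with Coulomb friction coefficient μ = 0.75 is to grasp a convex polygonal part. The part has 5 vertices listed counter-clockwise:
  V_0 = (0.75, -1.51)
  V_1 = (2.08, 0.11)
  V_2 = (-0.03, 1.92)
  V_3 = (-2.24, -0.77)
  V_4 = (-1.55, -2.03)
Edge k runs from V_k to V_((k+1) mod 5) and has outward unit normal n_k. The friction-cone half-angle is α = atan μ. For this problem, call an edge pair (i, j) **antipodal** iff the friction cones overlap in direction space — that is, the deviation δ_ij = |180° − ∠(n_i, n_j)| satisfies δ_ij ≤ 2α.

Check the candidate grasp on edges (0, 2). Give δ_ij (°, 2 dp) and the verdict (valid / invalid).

α = atan 0.75 = 36.87°;  2α = 73.74°
edge 0: e_0 = (+1.33, +1.62);  n_0 = (+0.7729, -0.6345)
edge 2: e_2 = (-2.21, -2.69);  n_2 = (-0.7727, +0.6348)
∠(n_0, n_2) = 179.98°
δ = |180° − 179.98°| = 0.02°
0.02° ≤ 2α = 73.74°  →  valid

δ = 0.02°, valid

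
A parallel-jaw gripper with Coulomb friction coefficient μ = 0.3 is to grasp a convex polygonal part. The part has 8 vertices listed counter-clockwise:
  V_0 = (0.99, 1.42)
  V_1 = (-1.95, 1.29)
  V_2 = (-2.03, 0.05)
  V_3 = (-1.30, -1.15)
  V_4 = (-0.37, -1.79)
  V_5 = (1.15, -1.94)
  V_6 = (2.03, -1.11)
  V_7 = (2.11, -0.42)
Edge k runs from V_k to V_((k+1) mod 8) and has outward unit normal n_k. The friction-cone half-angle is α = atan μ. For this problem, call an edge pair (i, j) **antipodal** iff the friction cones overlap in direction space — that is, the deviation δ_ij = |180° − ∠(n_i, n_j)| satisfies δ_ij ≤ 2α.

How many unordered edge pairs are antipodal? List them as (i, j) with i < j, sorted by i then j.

α = atan 0.3 = 16.70°;  2α = 33.40°
n_0 = (-0.0442, +0.9990)
n_1 = (-0.9979, +0.0644)
n_2 = (-0.8543, -0.5197)
n_3 = (-0.5669, -0.8238)
n_4 = (-0.0982, -0.9952)
n_5 = (+0.6861, -0.7275)
n_6 = (+0.9933, -0.1152)
n_7 = (+0.8542, +0.5199)
  (0,1): δ = 96.22°  ·
  (0,2): δ = 61.22°  ·
  (0,3): δ = 37.07°  ·
  (0,4): δ = 8.17°  ✓
  (0,5): δ = 40.79°  ·
  (0,6): δ = 80.85°  ·
  (0,7): δ = 118.80°  ·
  (1,2): δ = 145.00°  ·
  (1,3): δ = 120.84°  ·
  (1,4): δ = 91.94°  ·
  (1,5): δ = 42.98°  ·
  (1,6): δ = 2.92°  ✓
  (1,7): δ = 35.02°  ·
  (2,3): δ = 155.85°  ·
  (2,4): δ = 126.95°  ·
  (2,5): δ = 77.99°  ·
  (2,6): δ = 37.93°  ·
  (2,7): δ = 0.02°  ✓
  (3,4): δ = 151.10°  ·
  (3,5): δ = 102.14°  ·
  (3,6): δ = 62.08°  ·
  (3,7): δ = 24.14°  ✓
  (4,5): δ = 131.04°  ·
  (4,6): δ = 90.98°  ·
  (4,7): δ = 53.04°  ·
  (5,6): δ = 139.94°  ·
  (5,7): δ = 102.00°  ·
  (6,7): δ = 142.06°  ·
antipodal pairs: 4

count = 4; pairs: (0,4), (1,6), (2,7), (3,7)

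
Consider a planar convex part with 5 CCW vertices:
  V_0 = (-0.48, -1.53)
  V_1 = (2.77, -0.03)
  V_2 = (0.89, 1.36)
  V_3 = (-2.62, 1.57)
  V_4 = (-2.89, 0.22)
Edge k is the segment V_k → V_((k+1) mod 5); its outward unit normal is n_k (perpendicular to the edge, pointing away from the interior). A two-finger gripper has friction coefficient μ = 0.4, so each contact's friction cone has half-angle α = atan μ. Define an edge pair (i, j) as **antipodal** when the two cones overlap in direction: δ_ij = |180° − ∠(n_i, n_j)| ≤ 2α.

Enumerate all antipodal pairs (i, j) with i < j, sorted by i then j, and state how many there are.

count = 3; pairs: (0,2), (1,4), (2,4)

α = atan 0.4 = 21.80°;  2α = 43.60°
n_0 = (+0.4191, -0.9080)
n_1 = (+0.5945, +0.8041)
n_2 = (+0.0597, +0.9982)
n_3 = (-0.9806, +0.1961)
n_4 = (-0.5876, -0.8092)
  (0,1): δ = 61.25°  ·
  (0,2): δ = 28.20°  ✓
  (0,3): δ = 53.91°  ·
  (0,4): δ = 119.24°  ·
  (1,2): δ = 146.95°  ·
  (1,3): δ = 64.83°  ·
  (1,4): δ = 0.49°  ✓
  (2,3): δ = 97.89°  ·
  (2,4): δ = 32.56°  ✓
  (3,4): δ = 114.68°  ·
antipodal pairs: 3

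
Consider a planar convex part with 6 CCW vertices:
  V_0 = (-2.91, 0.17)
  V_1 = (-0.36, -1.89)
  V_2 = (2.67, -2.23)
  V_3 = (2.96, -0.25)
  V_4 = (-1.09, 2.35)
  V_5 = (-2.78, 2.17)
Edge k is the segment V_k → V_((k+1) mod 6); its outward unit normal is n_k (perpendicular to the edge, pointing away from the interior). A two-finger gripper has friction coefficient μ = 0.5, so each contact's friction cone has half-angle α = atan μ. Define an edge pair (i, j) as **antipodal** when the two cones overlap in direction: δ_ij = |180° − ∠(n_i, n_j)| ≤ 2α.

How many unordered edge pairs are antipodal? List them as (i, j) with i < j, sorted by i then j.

α = atan 0.5 = 26.57°;  2α = 53.13°
n_0 = (-0.6284, -0.7779)
n_1 = (-0.1115, -0.9938)
n_2 = (+0.9894, -0.1449)
n_3 = (+0.5402, +0.8415)
n_4 = (-0.1059, +0.9944)
n_5 = (-0.9979, +0.0649)
  (0,1): δ = 147.47°  ·
  (0,2): δ = 59.40°  ·
  (0,3): δ = 6.23°  ✓
  (0,4): δ = 45.01°  ✓
  (0,5): δ = 125.21°  ·
  (1,2): δ = 91.93°  ·
  (1,3): δ = 26.30°  ✓
  (1,4): δ = 12.48°  ✓
  (1,5): δ = 92.68°  ·
  (2,3): δ = 114.37°  ·
  (2,4): δ = 75.59°  ·
  (2,5): δ = 4.61°  ✓
  (3,4): δ = 141.22°  ·
  (3,5): δ = 61.02°  ·
  (4,5): δ = 99.80°  ·
antipodal pairs: 5

count = 5; pairs: (0,3), (0,4), (1,3), (1,4), (2,5)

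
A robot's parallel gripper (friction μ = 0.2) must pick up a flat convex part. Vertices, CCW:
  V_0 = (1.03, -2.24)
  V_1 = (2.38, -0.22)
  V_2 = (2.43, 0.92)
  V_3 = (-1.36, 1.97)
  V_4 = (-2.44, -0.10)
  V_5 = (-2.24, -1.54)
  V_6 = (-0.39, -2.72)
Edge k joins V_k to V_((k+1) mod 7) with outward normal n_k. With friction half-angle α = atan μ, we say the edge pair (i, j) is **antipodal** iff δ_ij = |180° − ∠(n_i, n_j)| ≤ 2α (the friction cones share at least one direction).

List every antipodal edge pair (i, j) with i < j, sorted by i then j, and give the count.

α = atan 0.2 = 11.31°;  2α = 22.62°
n_0 = (+0.8314, -0.5556)
n_1 = (+0.9990, -0.0438)
n_2 = (+0.2670, +0.9637)
n_3 = (-0.8866, +0.4626)
n_4 = (-0.9905, -0.1376)
n_5 = (-0.5378, -0.8431)
n_6 = (+0.3202, -0.9473)
  (0,1): δ = 148.76°  ·
  (0,2): δ = 71.73°  ·
  (0,3): δ = 6.20°  ✓
  (0,4): δ = 41.66°  ·
  (0,5): δ = 91.22°  ·
  (0,6): δ = 142.43°  ·
  (1,2): δ = 102.97°  ·
  (1,3): δ = 25.04°  ·
  (1,4): δ = 10.42°  ✓
  (1,5): δ = 59.98°  ·
  (1,6): δ = 111.19°  ·
  (2,3): δ = 102.07°  ·
  (2,4): δ = 66.61°  ·
  (2,5): δ = 17.05°  ✓
  (2,6): δ = 34.16°  ·
  (3,4): δ = 144.54°  ·
  (3,5): δ = 94.98°  ·
  (3,6): δ = 43.77°  ·
  (4,5): δ = 130.44°  ·
  (4,6): δ = 79.23°  ·
  (5,6): δ = 128.79°  ·
antipodal pairs: 3

count = 3; pairs: (0,3), (1,4), (2,5)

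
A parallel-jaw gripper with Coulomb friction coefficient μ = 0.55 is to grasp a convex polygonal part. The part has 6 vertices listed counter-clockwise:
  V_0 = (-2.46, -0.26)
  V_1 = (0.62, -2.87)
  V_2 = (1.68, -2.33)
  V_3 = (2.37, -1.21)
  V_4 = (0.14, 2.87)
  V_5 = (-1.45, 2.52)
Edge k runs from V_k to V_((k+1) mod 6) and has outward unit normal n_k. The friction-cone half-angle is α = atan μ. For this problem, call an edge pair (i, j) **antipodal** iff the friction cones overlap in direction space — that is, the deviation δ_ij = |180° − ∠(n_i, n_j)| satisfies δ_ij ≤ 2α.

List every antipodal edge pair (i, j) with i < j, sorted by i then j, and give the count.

α = atan 0.55 = 28.81°;  2α = 57.62°
n_0 = (-0.6465, -0.7629)
n_1 = (+0.4539, -0.8910)
n_2 = (+0.8514, -0.5245)
n_3 = (+0.8775, +0.4796)
n_4 = (-0.2150, +0.9766)
n_5 = (-0.9399, +0.3415)
  (0,1): δ = 112.73°  ·
  (0,2): δ = 81.36°  ·
  (0,3): δ = 21.06°  ✓
  (0,4): δ = 52.69°  ✓
  (0,5): δ = 110.31°  ·
  (1,2): δ = 148.63°  ·
  (1,3): δ = 88.34°  ·
  (1,4): δ = 14.58°  ✓
  (1,5): δ = 43.04°  ✓
  (2,3): δ = 119.70°  ·
  (2,4): δ = 45.95°  ✓
  (2,5): δ = 11.67°  ✓
  (3,4): δ = 106.25°  ·
  (3,5): δ = 48.63°  ✓
  (4,5): δ = 122.38°  ·
antipodal pairs: 7

count = 7; pairs: (0,3), (0,4), (1,4), (1,5), (2,4), (2,5), (3,5)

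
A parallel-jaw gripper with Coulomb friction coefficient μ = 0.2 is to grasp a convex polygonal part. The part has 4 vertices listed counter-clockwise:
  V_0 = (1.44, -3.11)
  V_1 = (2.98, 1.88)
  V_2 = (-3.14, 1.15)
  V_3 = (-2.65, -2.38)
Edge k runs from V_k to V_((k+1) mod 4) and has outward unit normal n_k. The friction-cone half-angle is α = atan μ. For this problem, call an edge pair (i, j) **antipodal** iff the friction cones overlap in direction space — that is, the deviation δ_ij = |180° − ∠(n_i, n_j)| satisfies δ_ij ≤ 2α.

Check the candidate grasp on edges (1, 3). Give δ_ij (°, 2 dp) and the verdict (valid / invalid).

δ = 16.92°, valid

α = atan 0.2 = 11.31°;  2α = 22.62°
edge 1: e_1 = (-6.12, -0.73);  n_1 = (-0.1184, +0.9930)
edge 3: e_3 = (+4.09, -0.73);  n_3 = (-0.1757, -0.9844)
∠(n_1, n_3) = 163.08°
δ = |180° − 163.08°| = 16.92°
16.92° ≤ 2α = 22.62°  →  valid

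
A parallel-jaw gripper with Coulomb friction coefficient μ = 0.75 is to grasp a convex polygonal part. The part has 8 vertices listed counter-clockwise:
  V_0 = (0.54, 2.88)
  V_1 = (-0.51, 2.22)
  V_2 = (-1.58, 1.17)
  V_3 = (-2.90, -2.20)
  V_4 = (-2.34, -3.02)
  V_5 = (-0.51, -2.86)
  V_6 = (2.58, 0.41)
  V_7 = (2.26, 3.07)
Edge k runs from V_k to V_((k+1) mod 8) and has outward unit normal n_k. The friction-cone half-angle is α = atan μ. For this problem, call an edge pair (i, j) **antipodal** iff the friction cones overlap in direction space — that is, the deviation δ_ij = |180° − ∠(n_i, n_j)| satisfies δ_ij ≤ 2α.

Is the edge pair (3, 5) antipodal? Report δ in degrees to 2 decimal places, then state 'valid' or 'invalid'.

δ = 77.71°, invalid

α = atan 0.75 = 36.87°;  2α = 73.74°
edge 3: e_3 = (+0.56, -0.82);  n_3 = (-0.8258, -0.5640)
edge 5: e_5 = (+3.09, +3.27);  n_5 = (+0.7268, -0.6868)
∠(n_3, n_5) = 102.29°
δ = |180° − 102.29°| = 77.71°
77.71° > 2α = 73.74°  →  invalid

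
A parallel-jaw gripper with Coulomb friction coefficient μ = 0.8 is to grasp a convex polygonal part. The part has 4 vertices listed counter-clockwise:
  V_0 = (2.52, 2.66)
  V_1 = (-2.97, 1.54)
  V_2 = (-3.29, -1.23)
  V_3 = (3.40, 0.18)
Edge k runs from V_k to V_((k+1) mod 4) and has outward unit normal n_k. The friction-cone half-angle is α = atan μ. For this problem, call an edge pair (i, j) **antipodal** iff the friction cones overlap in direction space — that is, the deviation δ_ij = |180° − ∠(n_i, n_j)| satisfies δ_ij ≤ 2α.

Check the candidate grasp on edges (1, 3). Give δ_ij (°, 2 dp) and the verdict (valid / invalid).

δ = 26.13°, valid

α = atan 0.8 = 38.66°;  2α = 77.32°
edge 1: e_1 = (-0.32, -2.77);  n_1 = (-0.9934, +0.1148)
edge 3: e_3 = (-0.88, +2.48);  n_3 = (+0.9424, +0.3344)
∠(n_1, n_3) = 153.87°
δ = |180° − 153.87°| = 26.13°
26.13° ≤ 2α = 77.32°  →  valid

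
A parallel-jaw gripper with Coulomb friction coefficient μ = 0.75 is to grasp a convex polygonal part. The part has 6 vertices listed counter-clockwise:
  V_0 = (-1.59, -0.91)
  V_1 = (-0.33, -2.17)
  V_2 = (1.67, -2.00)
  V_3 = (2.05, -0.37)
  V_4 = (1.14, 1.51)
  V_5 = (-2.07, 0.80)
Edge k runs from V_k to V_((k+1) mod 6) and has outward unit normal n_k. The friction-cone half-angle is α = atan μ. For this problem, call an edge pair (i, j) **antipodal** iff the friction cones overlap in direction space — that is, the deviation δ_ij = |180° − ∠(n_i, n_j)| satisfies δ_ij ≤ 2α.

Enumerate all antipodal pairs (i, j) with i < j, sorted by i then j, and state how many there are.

α = atan 0.75 = 36.87°;  2α = 73.74°
n_0 = (-0.7071, -0.7071)
n_1 = (+0.0847, -0.9964)
n_2 = (+0.9739, -0.2270)
n_3 = (+0.9001, +0.4357)
n_4 = (-0.2160, +0.9764)
n_5 = (-0.9628, -0.2703)
  (0,1): δ = 130.14°  ·
  (0,2): δ = 58.12°  ✓
  (0,3): δ = 19.17°  ✓
  (0,4): δ = 57.47°  ✓
  (0,5): δ = 150.68°  ·
  (1,2): δ = 107.98°  ·
  (1,3): δ = 69.03°  ✓
  (1,4): δ = 7.61°  ✓
  (1,5): δ = 100.82°  ·
  (2,3): δ = 141.05°  ·
  (2,4): δ = 64.40°  ✓
  (2,5): δ = 28.80°  ✓
  (3,4): δ = 103.36°  ·
  (3,5): δ = 10.15°  ✓
  (4,5): δ = 86.79°  ·
antipodal pairs: 8

count = 8; pairs: (0,2), (0,3), (0,4), (1,3), (1,4), (2,4), (2,5), (3,5)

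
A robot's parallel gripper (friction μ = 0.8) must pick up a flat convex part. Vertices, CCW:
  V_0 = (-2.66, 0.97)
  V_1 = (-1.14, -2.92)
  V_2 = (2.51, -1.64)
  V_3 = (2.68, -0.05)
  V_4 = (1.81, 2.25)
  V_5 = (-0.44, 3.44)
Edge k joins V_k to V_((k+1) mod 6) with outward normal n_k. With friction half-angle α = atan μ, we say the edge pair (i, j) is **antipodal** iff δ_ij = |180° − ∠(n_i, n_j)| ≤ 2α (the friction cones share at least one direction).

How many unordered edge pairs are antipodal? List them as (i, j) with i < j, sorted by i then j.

α = atan 0.8 = 38.66°;  2α = 77.32°
n_0 = (-0.9314, -0.3639)
n_1 = (+0.3309, -0.9437)
n_2 = (+0.9943, -0.1063)
n_3 = (+0.9353, +0.3538)
n_4 = (+0.4675, +0.8840)
n_5 = (-0.7437, +0.6685)
  (0,1): δ = 92.02°  ·
  (0,2): δ = 27.45°  ✓
  (0,3): δ = 0.62°  ✓
  (0,4): δ = 40.78°  ✓
  (0,5): δ = 116.71°  ·
  (1,2): δ = 115.43°  ·
  (1,3): δ = 88.61°  ·
  (1,4): δ = 47.20°  ✓
  (1,5): δ = 28.73°  ✓
  (2,3): δ = 153.18°  ·
  (2,4): δ = 111.77°  ·
  (2,5): δ = 35.85°  ✓
  (3,4): δ = 138.59°  ·
  (3,5): δ = 62.67°  ✓
  (4,5): δ = 104.07°  ·
antipodal pairs: 7

count = 7; pairs: (0,2), (0,3), (0,4), (1,4), (1,5), (2,5), (3,5)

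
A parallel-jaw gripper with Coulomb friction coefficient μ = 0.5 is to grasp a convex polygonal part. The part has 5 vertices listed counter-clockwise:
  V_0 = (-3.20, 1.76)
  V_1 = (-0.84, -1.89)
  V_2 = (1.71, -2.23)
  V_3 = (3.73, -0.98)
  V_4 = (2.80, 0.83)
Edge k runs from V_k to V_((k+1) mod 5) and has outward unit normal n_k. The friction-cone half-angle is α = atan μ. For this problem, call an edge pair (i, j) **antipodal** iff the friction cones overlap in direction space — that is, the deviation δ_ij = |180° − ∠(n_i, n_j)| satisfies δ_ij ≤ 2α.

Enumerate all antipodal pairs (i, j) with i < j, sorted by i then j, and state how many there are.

count = 4; pairs: (0,3), (0,4), (1,4), (2,4)

α = atan 0.5 = 26.57°;  2α = 53.13°
n_0 = (-0.8398, -0.5430)
n_1 = (-0.1322, -0.9912)
n_2 = (+0.5262, -0.8504)
n_3 = (+0.8895, +0.4570)
n_4 = (+0.1532, +0.9882)
  (0,1): δ = 130.48°  ·
  (0,2): δ = 91.14°  ·
  (0,3): δ = 5.69°  ✓
  (0,4): δ = 48.30°  ✓
  (1,2): δ = 140.66°  ·
  (1,3): δ = 55.21°  ·
  (1,4): δ = 1.22°  ✓
  (2,3): δ = 94.56°  ·
  (2,4): δ = 40.56°  ✓
  (3,4): δ = 126.01°  ·
antipodal pairs: 4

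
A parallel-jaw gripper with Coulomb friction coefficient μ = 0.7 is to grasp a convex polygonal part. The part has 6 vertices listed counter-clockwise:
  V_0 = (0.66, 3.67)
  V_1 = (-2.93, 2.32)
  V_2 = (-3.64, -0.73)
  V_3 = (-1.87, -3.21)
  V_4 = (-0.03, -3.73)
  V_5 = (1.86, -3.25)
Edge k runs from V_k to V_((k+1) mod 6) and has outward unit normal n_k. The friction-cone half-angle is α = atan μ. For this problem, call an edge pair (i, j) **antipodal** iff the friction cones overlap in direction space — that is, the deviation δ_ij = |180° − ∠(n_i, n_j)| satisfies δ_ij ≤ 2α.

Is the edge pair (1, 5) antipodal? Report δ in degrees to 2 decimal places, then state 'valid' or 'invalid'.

δ = 22.94°, valid

α = atan 0.7 = 34.99°;  2α = 69.98°
edge 1: e_1 = (-0.71, -3.05);  n_1 = (-0.9740, +0.2267)
edge 5: e_5 = (-1.20, +6.92);  n_5 = (+0.9853, +0.1709)
∠(n_1, n_5) = 157.06°
δ = |180° − 157.06°| = 22.94°
22.94° ≤ 2α = 69.98°  →  valid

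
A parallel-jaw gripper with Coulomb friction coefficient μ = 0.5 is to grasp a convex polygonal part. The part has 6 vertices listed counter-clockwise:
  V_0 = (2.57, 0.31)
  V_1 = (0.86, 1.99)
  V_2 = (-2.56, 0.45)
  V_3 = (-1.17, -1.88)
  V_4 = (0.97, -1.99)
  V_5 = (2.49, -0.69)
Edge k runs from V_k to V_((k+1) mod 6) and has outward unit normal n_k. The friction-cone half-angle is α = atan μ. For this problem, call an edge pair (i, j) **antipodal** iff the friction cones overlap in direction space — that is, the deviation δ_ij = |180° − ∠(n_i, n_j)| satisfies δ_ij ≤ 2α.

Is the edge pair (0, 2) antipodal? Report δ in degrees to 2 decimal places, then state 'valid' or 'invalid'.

α = atan 0.5 = 26.57°;  2α = 53.13°
edge 0: e_0 = (-1.71, +1.68);  n_0 = (+0.7008, +0.7133)
edge 2: e_2 = (+1.39, -2.33);  n_2 = (-0.8588, -0.5123)
∠(n_0, n_2) = 165.31°
δ = |180° − 165.31°| = 14.69°
14.69° ≤ 2α = 53.13°  →  valid

δ = 14.69°, valid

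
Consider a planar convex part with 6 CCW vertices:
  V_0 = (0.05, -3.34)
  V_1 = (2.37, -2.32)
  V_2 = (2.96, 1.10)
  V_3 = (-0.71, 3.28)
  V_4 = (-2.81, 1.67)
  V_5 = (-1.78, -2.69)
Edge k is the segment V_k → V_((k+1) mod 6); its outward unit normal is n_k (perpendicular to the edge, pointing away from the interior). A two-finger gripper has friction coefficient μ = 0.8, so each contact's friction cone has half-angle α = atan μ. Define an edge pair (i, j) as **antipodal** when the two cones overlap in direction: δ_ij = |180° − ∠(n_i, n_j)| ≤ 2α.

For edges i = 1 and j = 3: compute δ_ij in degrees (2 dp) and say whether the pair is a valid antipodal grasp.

α = atan 0.8 = 38.66°;  2α = 77.32°
edge 1: e_1 = (+0.59, +3.42);  n_1 = (+0.9854, -0.1700)
edge 3: e_3 = (-2.10, -1.61);  n_3 = (-0.6084, +0.7936)
∠(n_1, n_3) = 137.26°
δ = |180° − 137.26°| = 42.74°
42.74° ≤ 2α = 77.32°  →  valid

δ = 42.74°, valid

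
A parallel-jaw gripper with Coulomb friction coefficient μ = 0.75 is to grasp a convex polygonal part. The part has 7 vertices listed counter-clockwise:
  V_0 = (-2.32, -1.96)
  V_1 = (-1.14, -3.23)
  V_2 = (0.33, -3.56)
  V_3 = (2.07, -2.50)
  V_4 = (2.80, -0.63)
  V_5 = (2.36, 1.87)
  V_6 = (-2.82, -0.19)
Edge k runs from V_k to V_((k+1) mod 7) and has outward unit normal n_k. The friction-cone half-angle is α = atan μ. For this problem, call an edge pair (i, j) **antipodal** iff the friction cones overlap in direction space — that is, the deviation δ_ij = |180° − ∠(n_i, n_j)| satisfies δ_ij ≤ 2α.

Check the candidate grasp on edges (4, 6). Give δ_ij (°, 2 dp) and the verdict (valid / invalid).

δ = 5.79°, valid

α = atan 0.75 = 36.87°;  2α = 73.74°
edge 4: e_4 = (-0.44, +2.50);  n_4 = (+0.9849, +0.1733)
edge 6: e_6 = (+0.50, -1.77);  n_6 = (-0.9623, -0.2718)
∠(n_4, n_6) = 174.21°
δ = |180° − 174.21°| = 5.79°
5.79° ≤ 2α = 73.74°  →  valid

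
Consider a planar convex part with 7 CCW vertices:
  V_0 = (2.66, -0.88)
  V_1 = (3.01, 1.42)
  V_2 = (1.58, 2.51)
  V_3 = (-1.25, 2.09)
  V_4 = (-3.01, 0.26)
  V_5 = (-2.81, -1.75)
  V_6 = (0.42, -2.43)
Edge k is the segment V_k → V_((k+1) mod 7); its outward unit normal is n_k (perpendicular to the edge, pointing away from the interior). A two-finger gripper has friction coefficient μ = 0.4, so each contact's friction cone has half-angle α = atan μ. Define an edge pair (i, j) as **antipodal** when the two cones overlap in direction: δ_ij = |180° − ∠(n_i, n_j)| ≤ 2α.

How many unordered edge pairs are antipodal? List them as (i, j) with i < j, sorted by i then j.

α = atan 0.4 = 21.80°;  2α = 43.60°
n_0 = (+0.9886, -0.1504)
n_1 = (+0.6062, +0.7953)
n_2 = (-0.1468, +0.9892)
n_3 = (-0.7208, +0.6932)
n_4 = (-0.9951, -0.0990)
n_5 = (-0.2060, -0.9785)
n_6 = (+0.5690, -0.8223)
  (0,1): δ = 118.66°  ·
  (0,2): δ = 72.91°  ·
  (0,3): δ = 35.23°  ✓
  (0,4): δ = 14.33°  ✓
  (0,5): δ = 86.76°  ·
  (0,6): δ = 133.33°  ·
  (1,2): δ = 134.24°  ·
  (1,3): δ = 96.57°  ·
  (1,4): δ = 47.00°  ·
  (1,5): δ = 25.43°  ✓
  (1,6): δ = 72.00°  ·
  (2,3): δ = 142.32°  ·
  (2,4): δ = 92.76°  ·
  (2,5): δ = 20.33°  ✓
  (2,6): δ = 26.24°  ✓
  (3,4): δ = 130.43°  ·
  (3,5): δ = 58.01°  ·
  (3,6): δ = 11.44°  ✓
  (4,5): δ = 107.57°  ·
  (4,6): δ = 61.00°  ·
  (5,6): δ = 133.43°  ·
antipodal pairs: 6

count = 6; pairs: (0,3), (0,4), (1,5), (2,5), (2,6), (3,6)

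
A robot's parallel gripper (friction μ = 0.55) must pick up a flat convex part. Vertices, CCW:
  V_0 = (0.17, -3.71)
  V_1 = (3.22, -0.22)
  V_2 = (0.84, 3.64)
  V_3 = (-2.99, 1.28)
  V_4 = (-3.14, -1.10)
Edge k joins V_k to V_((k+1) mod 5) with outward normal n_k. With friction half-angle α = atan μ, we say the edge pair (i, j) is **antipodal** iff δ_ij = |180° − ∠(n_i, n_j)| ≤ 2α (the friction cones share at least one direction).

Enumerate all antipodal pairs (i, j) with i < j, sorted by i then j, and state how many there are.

count = 4; pairs: (0,2), (0,3), (1,3), (1,4)

α = atan 0.55 = 28.81°;  2α = 57.62°
n_0 = (+0.7530, -0.6580)
n_1 = (+0.8512, +0.5248)
n_2 = (-0.5246, +0.8514)
n_3 = (-0.9980, +0.0629)
n_4 = (-0.6192, -0.7852)
  (0,1): δ = 107.19°  ·
  (0,2): δ = 17.21°  ✓
  (0,3): δ = 37.54°  ✓
  (0,4): δ = 92.89°  ·
  (1,2): δ = 90.02°  ·
  (1,3): δ = 35.26°  ✓
  (1,4): δ = 20.09°  ✓
  (2,3): δ = 125.25°  ·
  (2,4): δ = 69.90°  ·
  (3,4): δ = 124.65°  ·
antipodal pairs: 4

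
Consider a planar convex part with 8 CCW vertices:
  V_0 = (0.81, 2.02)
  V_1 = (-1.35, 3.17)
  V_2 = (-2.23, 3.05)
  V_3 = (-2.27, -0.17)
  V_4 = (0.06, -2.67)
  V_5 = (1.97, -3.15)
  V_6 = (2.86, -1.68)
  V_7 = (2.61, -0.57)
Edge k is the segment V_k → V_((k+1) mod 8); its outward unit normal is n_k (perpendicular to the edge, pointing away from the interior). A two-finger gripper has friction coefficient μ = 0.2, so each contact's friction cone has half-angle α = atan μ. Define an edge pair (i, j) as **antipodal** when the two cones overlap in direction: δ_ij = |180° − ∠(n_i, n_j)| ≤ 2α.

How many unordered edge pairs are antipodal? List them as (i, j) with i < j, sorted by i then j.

α = atan 0.2 = 11.31°;  2α = 22.62°
n_0 = (+0.4700, +0.8827)
n_1 = (-0.1351, +0.9908)
n_2 = (-0.9999, +0.0124)
n_3 = (-0.7315, -0.6818)
n_4 = (-0.2437, -0.9698)
n_5 = (+0.8554, -0.5179)
n_6 = (+0.9756, +0.2197)
n_7 = (+0.8212, +0.5707)
  (0,1): δ = 144.20°  ·
  (0,2): δ = 62.68°  ·
  (0,3): δ = 18.98°  ✓
  (0,4): δ = 13.92°  ✓
  (0,5): δ = 86.84°  ·
  (0,6): δ = 130.72°  ·
  (0,7): δ = 152.83°  ·
  (1,2): δ = 98.48°  ·
  (1,3): δ = 54.78°  ·
  (1,4): δ = 21.87°  ✓
  (1,5): δ = 51.04°  ·
  (1,6): δ = 94.93°  ·
  (1,7): δ = 117.03°  ·
  (2,3): δ = 136.30°  ·
  (2,4): δ = 103.40°  ·
  (2,5): δ = 30.48°  ·
  (2,6): δ = 13.40°  ✓
  (2,7): δ = 35.51°  ·
  (3,4): δ = 147.09°  ·
  (3,5): δ = 74.18°  ·
  (3,6): δ = 30.29°  ·
  (3,7): δ = 8.19°  ✓
  (4,5): δ = 107.09°  ·
  (4,6): δ = 63.20°  ·
  (4,7): δ = 41.09°  ·
  (5,6): δ = 136.11°  ·
  (5,7): δ = 114.01°  ·
  (6,7): δ = 157.89°  ·
antipodal pairs: 5

count = 5; pairs: (0,3), (0,4), (1,4), (2,6), (3,7)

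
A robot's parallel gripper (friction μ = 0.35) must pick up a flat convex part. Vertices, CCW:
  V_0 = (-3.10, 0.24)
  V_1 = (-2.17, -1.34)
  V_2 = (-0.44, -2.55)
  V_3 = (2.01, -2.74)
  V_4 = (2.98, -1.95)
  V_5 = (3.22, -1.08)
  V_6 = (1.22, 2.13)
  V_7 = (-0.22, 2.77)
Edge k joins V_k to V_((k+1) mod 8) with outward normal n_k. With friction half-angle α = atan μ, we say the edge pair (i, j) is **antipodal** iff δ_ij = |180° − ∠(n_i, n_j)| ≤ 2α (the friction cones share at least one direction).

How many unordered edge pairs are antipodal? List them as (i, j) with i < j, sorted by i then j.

α = atan 0.35 = 19.29°;  2α = 38.58°
n_0 = (-0.8618, -0.5073)
n_1 = (-0.5731, -0.8195)
n_2 = (-0.0773, -0.9970)
n_3 = (+0.6315, -0.7754)
n_4 = (+0.9640, -0.2659)
n_5 = (+0.8487, +0.5288)
n_6 = (+0.4061, +0.9138)
n_7 = (-0.6600, +0.7513)
  (0,1): δ = 155.45°  ·
  (0,2): δ = 124.92°  ·
  (0,3): δ = 81.32°  ·
  (0,4): δ = 45.90°  ·
  (0,5): δ = 1.44°  ✓
  (0,6): δ = 35.56°  ✓
  (0,7): δ = 100.82°  ·
  (1,2): δ = 149.46°  ·
  (1,3): δ = 105.87°  ·
  (1,4): δ = 70.45°  ·
  (1,5): δ = 23.11°  ✓
  (1,6): δ = 11.01°  ✓
  (1,7): δ = 76.27°  ·
  (2,3): δ = 136.41°  ·
  (2,4): δ = 100.99°  ·
  (2,5): δ = 53.64°  ·
  (2,6): δ = 19.53°  ✓
  (2,7): δ = 45.73°  ·
  (3,4): δ = 144.58°  ·
  (3,5): δ = 97.24°  ·
  (3,6): δ = 63.12°  ·
  (3,7): δ = 2.14°  ✓
  (4,5): δ = 132.65°  ·
  (4,6): δ = 98.54°  ·
  (4,7): δ = 33.28°  ✓
  (5,6): δ = 145.89°  ·
  (5,7): δ = 80.63°  ·
  (6,7): δ = 114.74°  ·
antipodal pairs: 7

count = 7; pairs: (0,5), (0,6), (1,5), (1,6), (2,6), (3,7), (4,7)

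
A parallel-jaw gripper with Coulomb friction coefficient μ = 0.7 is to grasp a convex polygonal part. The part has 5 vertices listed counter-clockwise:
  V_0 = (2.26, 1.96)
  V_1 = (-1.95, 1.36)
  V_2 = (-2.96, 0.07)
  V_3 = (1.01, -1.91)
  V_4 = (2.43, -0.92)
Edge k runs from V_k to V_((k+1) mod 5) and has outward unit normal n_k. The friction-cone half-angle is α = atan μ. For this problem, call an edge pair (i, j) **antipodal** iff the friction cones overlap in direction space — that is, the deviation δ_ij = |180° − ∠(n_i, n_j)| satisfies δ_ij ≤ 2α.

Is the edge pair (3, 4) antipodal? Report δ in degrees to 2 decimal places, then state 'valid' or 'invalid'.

δ = 121.51°, invalid

α = atan 0.7 = 34.99°;  2α = 69.98°
edge 3: e_3 = (+1.42, +0.99);  n_3 = (+0.5719, -0.8203)
edge 4: e_4 = (-0.17, +2.88);  n_4 = (+0.9983, +0.0589)
∠(n_3, n_4) = 58.49°
δ = |180° − 58.49°| = 121.51°
121.51° > 2α = 69.98°  →  invalid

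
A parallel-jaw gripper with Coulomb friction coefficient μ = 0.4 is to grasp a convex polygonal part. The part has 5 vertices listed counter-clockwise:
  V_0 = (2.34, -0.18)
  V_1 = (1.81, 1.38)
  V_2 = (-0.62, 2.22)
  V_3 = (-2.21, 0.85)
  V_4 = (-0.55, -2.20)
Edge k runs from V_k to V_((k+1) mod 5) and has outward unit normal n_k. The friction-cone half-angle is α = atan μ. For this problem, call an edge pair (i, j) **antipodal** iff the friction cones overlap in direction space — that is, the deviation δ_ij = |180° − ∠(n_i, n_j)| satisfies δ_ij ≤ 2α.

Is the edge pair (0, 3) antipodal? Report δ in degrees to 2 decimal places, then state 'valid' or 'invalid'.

α = atan 0.4 = 21.80°;  2α = 43.60°
edge 0: e_0 = (-0.53, +1.56);  n_0 = (+0.9468, +0.3217)
edge 3: e_3 = (+1.66, -3.05);  n_3 = (-0.8783, -0.4780)
∠(n_0, n_3) = 170.21°
δ = |180° − 170.21°| = 9.79°
9.79° ≤ 2α = 43.60°  →  valid

δ = 9.79°, valid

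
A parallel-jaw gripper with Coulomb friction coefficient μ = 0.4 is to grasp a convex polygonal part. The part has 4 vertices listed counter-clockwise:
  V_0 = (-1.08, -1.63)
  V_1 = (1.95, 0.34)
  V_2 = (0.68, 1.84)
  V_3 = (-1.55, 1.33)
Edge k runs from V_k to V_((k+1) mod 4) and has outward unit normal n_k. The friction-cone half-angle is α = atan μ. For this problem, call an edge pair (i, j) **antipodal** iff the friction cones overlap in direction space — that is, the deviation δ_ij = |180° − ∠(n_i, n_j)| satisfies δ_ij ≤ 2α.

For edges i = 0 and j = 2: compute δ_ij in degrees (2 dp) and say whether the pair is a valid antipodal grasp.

δ = 20.15°, valid

α = atan 0.4 = 21.80°;  2α = 43.60°
edge 0: e_0 = (+3.03, +1.97);  n_0 = (+0.5451, -0.8384)
edge 2: e_2 = (-2.23, -0.51);  n_2 = (-0.2229, +0.9748)
∠(n_0, n_2) = 159.85°
δ = |180° − 159.85°| = 20.15°
20.15° ≤ 2α = 43.60°  →  valid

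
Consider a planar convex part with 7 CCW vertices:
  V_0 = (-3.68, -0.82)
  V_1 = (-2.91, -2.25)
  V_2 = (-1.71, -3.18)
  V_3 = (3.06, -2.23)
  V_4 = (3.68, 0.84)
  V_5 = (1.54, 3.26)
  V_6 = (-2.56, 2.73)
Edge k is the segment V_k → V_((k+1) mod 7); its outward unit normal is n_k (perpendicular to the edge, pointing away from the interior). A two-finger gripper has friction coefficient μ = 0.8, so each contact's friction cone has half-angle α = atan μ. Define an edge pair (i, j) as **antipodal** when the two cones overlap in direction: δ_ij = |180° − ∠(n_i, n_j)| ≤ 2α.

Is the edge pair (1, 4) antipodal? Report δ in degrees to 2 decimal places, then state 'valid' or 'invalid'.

α = atan 0.8 = 38.66°;  2α = 77.32°
edge 1: e_1 = (+1.20, -0.93);  n_1 = (-0.6126, -0.7904)
edge 4: e_4 = (-2.14, +2.42);  n_4 = (+0.7491, +0.6624)
∠(n_1, n_4) = 169.26°
δ = |180° − 169.26°| = 10.74°
10.74° ≤ 2α = 77.32°  →  valid

δ = 10.74°, valid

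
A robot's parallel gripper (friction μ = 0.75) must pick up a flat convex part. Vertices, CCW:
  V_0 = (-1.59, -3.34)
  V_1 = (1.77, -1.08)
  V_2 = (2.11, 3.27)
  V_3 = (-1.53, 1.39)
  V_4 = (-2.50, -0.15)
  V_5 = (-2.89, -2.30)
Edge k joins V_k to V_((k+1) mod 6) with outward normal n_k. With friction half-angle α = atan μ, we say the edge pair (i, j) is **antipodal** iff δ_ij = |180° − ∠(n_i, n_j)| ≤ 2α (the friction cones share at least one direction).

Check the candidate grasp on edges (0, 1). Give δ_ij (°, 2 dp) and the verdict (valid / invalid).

α = atan 0.75 = 36.87°;  2α = 73.74°
edge 0: e_0 = (+3.36, +2.26);  n_0 = (+0.5581, -0.8298)
edge 1: e_1 = (+0.34, +4.35);  n_1 = (+0.9970, -0.0779)
∠(n_0, n_1) = 51.61°
δ = |180° − 51.61°| = 128.39°
128.39° > 2α = 73.74°  →  invalid

δ = 128.39°, invalid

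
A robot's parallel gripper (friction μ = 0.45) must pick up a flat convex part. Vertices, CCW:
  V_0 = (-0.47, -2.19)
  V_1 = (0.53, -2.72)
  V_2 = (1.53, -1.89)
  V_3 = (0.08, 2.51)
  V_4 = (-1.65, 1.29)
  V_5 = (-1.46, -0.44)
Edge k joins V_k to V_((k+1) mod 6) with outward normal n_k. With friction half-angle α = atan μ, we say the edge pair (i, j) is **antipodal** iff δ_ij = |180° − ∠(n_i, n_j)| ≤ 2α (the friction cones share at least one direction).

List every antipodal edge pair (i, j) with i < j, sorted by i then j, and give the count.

count = 4; pairs: (0,2), (1,3), (2,4), (2,5)

α = atan 0.45 = 24.23°;  2α = 48.46°
n_0 = (-0.4683, -0.8836)
n_1 = (+0.6387, -0.7695)
n_2 = (+0.9498, +0.3130)
n_3 = (-0.5763, +0.8172)
n_4 = (-0.9940, -0.1092)
n_5 = (-0.8704, -0.4924)
  (0,1): δ = 112.38°  ·
  (0,2): δ = 43.84°  ✓
  (0,3): δ = 63.12°  ·
  (0,4): δ = 124.19°  ·
  (0,5): δ = 147.42°  ·
  (1,2): δ = 111.45°  ·
  (1,3): δ = 4.50°  ✓
  (1,4): δ = 56.57°  ·
  (1,5): δ = 79.80°  ·
  (2,3): δ = 73.05°  ·
  (2,4): δ = 11.97°  ✓
  (2,5): δ = 11.26°  ✓
  (3,4): δ = 118.92°  ·
  (3,5): δ = 95.69°  ·
  (4,5): δ = 156.77°  ·
antipodal pairs: 4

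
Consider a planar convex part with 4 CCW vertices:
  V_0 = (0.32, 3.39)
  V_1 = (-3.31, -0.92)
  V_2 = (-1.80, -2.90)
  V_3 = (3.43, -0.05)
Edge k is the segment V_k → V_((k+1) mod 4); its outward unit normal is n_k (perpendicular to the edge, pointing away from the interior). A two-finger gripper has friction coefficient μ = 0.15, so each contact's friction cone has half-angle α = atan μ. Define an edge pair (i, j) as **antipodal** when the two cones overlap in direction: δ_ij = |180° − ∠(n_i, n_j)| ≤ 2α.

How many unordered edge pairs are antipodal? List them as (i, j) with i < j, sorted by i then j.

α = atan 0.15 = 8.53°;  2α = 17.06°
n_0 = (-0.7649, +0.6442)
n_1 = (-0.7952, -0.6064)
n_2 = (+0.4785, -0.8781)
n_3 = (+0.7418, +0.6706)
  (0,1): δ = 102.56°  ·
  (0,2): δ = 21.31°  ·
  (0,3): δ = 82.22°  ·
  (1,2): δ = 98.74°  ·
  (1,3): δ = 4.79°  ✓
  (2,3): δ = 76.47°  ·
antipodal pairs: 1

count = 1; pairs: (1,3)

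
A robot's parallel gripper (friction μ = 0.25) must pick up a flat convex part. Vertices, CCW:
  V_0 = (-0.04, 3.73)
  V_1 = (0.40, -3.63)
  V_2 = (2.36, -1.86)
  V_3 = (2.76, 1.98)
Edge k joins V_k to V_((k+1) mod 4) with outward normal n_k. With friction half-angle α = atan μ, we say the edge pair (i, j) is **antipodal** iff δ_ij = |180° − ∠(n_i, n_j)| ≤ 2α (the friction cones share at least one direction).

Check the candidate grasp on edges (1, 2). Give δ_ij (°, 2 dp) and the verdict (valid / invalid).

α = atan 0.25 = 14.04°;  2α = 28.07°
edge 1: e_1 = (+1.96, +1.77);  n_1 = (+0.6702, -0.7422)
edge 2: e_2 = (+0.40, +3.84);  n_2 = (+0.9946, -0.1036)
∠(n_1, n_2) = 41.97°
δ = |180° − 41.97°| = 138.03°
138.03° > 2α = 28.07°  →  invalid

δ = 138.03°, invalid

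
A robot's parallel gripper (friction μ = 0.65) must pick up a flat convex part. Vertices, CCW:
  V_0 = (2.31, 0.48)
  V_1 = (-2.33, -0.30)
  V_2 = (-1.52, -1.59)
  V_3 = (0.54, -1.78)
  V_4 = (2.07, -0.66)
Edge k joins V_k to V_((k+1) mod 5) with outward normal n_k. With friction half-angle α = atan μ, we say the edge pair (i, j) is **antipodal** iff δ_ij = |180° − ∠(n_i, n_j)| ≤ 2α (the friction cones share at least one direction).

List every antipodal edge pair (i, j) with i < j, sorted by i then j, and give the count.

count = 3; pairs: (0,2), (0,3), (1,4)

α = atan 0.65 = 33.02°;  2α = 66.05°
n_0 = (-0.1658, +0.9862)
n_1 = (-0.8469, -0.5318)
n_2 = (-0.0918, -0.9958)
n_3 = (+0.5907, -0.8069)
n_4 = (+0.9785, -0.2060)
  (0,1): δ = 67.42°  ·
  (0,2): δ = 14.81°  ✓
  (0,3): δ = 26.66°  ✓
  (0,4): δ = 68.57°  ·
  (1,2): δ = 127.39°  ·
  (1,3): δ = 85.92°  ·
  (1,4): δ = 44.01°  ✓
  (2,3): δ = 138.53°  ·
  (2,4): δ = 96.62°  ·
  (3,4): δ = 138.09°  ·
antipodal pairs: 3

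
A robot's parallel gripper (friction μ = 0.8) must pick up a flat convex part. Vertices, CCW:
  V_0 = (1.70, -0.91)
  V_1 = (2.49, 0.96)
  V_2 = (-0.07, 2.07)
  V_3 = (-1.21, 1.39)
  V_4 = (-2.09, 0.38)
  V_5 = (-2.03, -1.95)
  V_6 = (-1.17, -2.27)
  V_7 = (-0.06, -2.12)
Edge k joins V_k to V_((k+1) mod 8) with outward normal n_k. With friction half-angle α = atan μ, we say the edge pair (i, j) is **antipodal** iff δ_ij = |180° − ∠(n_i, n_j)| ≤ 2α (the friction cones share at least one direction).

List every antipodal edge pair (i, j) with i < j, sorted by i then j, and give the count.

count = 14; pairs: (0,2), (0,3), (0,4), (1,4), (1,5), (1,6), (1,7), (2,5), (2,6), (2,7), (3,5), (3,6), (3,7), (4,7)

α = atan 0.8 = 38.66°;  2α = 77.32°
n_0 = (+0.9212, -0.3892)
n_1 = (+0.3978, +0.9175)
n_2 = (-0.5123, +0.8588)
n_3 = (-0.7540, +0.6569)
n_4 = (-0.9997, -0.0257)
n_5 = (-0.3487, -0.9372)
n_6 = (+0.1339, -0.9910)
n_7 = (+0.5665, -0.8240)
  (0,1): δ = 90.54°  ·
  (0,2): δ = 36.28°  ✓
  (0,3): δ = 18.16°  ✓
  (0,4): δ = 24.38°  ✓
  (0,5): δ = 92.49°  ·
  (0,6): δ = 120.60°  ·
  (0,7): δ = 147.41°  ·
  (1,2): δ = 125.74°  ·
  (1,3): δ = 107.62°  ·
  (1,4): δ = 65.08°  ✓
  (1,5): δ = 3.03°  ✓
  (1,6): δ = 31.14°  ✓
  (1,7): δ = 57.95°  ✓
  (2,3): δ = 161.88°  ·
  (2,4): δ = 119.34°  ·
  (2,5): δ = 51.23°  ✓
  (2,6): δ = 23.12°  ✓
  (2,7): δ = 3.69°  ✓
  (3,4): δ = 137.46°  ·
  (3,5): δ = 69.34°  ✓
  (3,6): δ = 41.24°  ✓
  (3,7): δ = 14.43°  ✓
  (4,5): δ = 111.88°  ·
  (4,6): δ = 83.78°  ·
  (4,7): δ = 56.97°  ✓
  (5,6): δ = 151.89°  ·
  (5,7): δ = 125.08°  ·
  (6,7): δ = 153.19°  ·
antipodal pairs: 14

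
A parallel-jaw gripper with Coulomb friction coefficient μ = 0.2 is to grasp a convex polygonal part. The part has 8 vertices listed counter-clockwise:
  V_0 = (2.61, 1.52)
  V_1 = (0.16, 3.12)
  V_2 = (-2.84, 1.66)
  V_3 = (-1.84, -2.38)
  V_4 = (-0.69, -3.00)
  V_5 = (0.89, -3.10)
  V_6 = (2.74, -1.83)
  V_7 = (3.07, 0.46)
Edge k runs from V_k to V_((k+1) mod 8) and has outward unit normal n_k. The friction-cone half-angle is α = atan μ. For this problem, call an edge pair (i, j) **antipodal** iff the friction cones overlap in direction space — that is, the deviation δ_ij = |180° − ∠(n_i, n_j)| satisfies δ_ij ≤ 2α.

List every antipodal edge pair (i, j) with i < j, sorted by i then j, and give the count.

α = atan 0.2 = 11.31°;  2α = 22.62°
n_0 = (+0.5468, +0.8373)
n_1 = (-0.4376, +0.8992)
n_2 = (-0.9707, -0.2403)
n_3 = (-0.4746, -0.8802)
n_4 = (-0.0632, -0.9980)
n_5 = (+0.5660, -0.8244)
n_6 = (+0.9898, -0.1426)
n_7 = (+0.9173, +0.3981)
  (0,1): δ = 120.90°  ·
  (0,2): δ = 42.95°  ·
  (0,3): δ = 4.82°  ✓
  (0,4): δ = 29.53°  ·
  (0,5): δ = 67.62°  ·
  (0,6): δ = 114.95°  ·
  (0,7): δ = 146.61°  ·
  (1,2): δ = 102.05°  ·
  (1,3): δ = 54.28°  ·
  (1,4): δ = 29.57°  ·
  (1,5): δ = 8.52°  ✓
  (1,6): δ = 55.85°  ·
  (1,7): δ = 87.51°  ·
  (2,3): δ = 132.23°  ·
  (2,4): δ = 107.52°  ·
  (2,5): δ = 69.43°  ·
  (2,6): δ = 22.10°  ✓
  (2,7): δ = 9.56°  ✓
  (3,4): δ = 155.29°  ·
  (3,5): δ = 117.20°  ·
  (3,6): δ = 69.87°  ·
  (3,7): δ = 38.21°  ·
  (4,5): δ = 141.91°  ·
  (4,6): δ = 94.58°  ·
  (4,7): δ = 62.92°  ·
  (5,6): δ = 132.67°  ·
  (5,7): δ = 101.01°  ·
  (6,7): δ = 148.34°  ·
antipodal pairs: 4

count = 4; pairs: (0,3), (1,5), (2,6), (2,7)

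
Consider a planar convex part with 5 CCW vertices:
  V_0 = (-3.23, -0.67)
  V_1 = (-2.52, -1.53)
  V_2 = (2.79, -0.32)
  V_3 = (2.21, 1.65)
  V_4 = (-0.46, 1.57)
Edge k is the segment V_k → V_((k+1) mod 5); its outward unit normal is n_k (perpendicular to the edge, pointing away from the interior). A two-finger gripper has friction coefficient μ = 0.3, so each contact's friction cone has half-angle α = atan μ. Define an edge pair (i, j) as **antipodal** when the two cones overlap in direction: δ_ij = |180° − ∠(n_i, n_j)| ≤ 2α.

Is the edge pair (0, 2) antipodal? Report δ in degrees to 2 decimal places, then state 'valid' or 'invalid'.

δ = 23.14°, valid

α = atan 0.3 = 16.70°;  2α = 33.40°
edge 0: e_0 = (+0.71, -0.86);  n_0 = (-0.7712, -0.6366)
edge 2: e_2 = (-0.58, +1.97);  n_2 = (+0.9593, +0.2824)
∠(n_0, n_2) = 156.86°
δ = |180° − 156.86°| = 23.14°
23.14° ≤ 2α = 33.40°  →  valid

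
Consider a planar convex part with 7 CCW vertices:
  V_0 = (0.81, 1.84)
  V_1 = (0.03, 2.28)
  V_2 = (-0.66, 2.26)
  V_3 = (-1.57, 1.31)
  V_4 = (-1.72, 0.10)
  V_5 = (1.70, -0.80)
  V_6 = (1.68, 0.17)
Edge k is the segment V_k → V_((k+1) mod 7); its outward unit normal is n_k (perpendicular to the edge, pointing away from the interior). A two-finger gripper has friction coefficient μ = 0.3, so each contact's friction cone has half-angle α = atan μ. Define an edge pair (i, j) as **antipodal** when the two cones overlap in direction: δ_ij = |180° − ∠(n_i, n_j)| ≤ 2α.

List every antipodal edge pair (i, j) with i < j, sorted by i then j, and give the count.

count = 3; pairs: (0,4), (1,4), (3,5)

α = atan 0.3 = 16.70°;  2α = 33.40°
n_0 = (+0.4913, +0.8710)
n_1 = (-0.0290, +0.9996)
n_2 = (-0.7221, +0.6917)
n_3 = (-0.9924, +0.1230)
n_4 = (-0.2545, -0.9671)
n_5 = (+0.9998, +0.0206)
n_6 = (+0.8869, +0.4620)
  (0,1): δ = 148.91°  ·
  (0,2): δ = 104.34°  ·
  (0,3): δ = 67.64°  ·
  (0,4): δ = 14.68°  ✓
  (0,5): δ = 120.61°  ·
  (0,6): δ = 146.95°  ·
  (1,2): δ = 135.43°  ·
  (1,3): δ = 98.73°  ·
  (1,4): δ = 16.40°  ✓
  (1,5): δ = 89.52°  ·
  (1,6): δ = 115.86°  ·
  (2,3): δ = 143.30°  ·
  (2,4): δ = 60.98°  ·
  (2,5): δ = 44.95°  ·
  (2,6): δ = 71.29°  ·
  (3,4): δ = 97.68°  ·
  (3,5): δ = 8.25°  ✓
  (3,6): δ = 34.58°  ·
  (4,5): δ = 74.08°  ·
  (4,6): δ = 47.74°  ·
  (5,6): δ = 153.66°  ·
antipodal pairs: 3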